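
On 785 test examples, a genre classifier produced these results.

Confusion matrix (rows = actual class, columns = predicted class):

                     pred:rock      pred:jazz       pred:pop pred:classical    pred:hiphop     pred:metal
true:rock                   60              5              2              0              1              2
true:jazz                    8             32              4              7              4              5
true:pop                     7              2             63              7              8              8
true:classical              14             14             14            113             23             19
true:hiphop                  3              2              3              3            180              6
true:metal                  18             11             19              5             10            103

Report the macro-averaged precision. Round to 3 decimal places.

0.664

Per-class precision (TP/(TP+FP)):
  rock: TP=60, FP=8+7+14+3+18=50 → 60/110 = 0.5455
  jazz: TP=32, FP=5+2+14+2+11=34 → 32/66 = 0.4848
  pop: TP=63, FP=2+4+14+3+19=42 → 63/105 = 0.6000
  classical: TP=113, FP=0+7+7+3+5=22 → 113/135 = 0.8370
  hiphop: TP=180, FP=1+4+8+23+10=46 → 180/226 = 0.7965
  metal: TP=103, FP=2+5+8+19+6=40 → 103/143 = 0.7203
Macro-precision = mean = (0.5455 + 0.4848 + 0.6000 + 0.8370 + 0.7965 + 0.7203) / 6 = 0.664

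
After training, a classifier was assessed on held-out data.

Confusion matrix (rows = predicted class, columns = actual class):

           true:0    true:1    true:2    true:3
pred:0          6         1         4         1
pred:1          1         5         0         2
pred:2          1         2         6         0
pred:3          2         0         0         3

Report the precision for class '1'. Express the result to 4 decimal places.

0.6250

Take TP from the diagonal, FP from the rest of the '1' prediction marginal, FN from the rest of the '1' actual marginal.
precision = TP/(TP+FP).
1: TP=5, FP=1+0+2=3 → 5/8 = 0.62500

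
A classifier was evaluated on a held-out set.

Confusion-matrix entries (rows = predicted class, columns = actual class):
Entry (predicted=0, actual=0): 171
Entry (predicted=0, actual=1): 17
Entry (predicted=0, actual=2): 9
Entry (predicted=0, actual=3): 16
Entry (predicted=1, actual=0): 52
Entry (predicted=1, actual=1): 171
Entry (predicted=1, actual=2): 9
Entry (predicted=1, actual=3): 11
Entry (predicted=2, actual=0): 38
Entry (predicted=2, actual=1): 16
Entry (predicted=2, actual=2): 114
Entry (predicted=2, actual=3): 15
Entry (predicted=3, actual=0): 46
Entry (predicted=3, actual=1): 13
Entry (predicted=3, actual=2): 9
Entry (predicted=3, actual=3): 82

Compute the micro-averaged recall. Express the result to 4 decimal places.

Micro-averaging pools counts across classes: ΣTP=538, ΣFP=251, ΣFN=251.
Micro-recall = TP/(TP+FN) on pooled counts = 0.6819 (equals overall accuracy in single-label multiclass).

0.6819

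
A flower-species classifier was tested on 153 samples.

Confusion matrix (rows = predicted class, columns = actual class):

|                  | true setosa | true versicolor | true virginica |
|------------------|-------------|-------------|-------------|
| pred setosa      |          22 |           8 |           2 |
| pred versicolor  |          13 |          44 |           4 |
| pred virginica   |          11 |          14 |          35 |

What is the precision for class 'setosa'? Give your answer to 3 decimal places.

0.688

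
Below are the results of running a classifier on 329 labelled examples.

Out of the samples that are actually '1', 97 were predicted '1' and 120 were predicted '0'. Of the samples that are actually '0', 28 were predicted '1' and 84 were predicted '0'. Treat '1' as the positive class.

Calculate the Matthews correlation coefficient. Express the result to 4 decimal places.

MCC = (TP·TN − FP·FN) / √((TP+FP)(TP+FN)(TN+FP)(TN+FN))
Numerator = 97·84 − 28·120 = 4788
Denominator = √(125·217·112·204) = √619752000 = 24894.8187
MCC = 4788 / 24894.8187 = 0.1923

0.1923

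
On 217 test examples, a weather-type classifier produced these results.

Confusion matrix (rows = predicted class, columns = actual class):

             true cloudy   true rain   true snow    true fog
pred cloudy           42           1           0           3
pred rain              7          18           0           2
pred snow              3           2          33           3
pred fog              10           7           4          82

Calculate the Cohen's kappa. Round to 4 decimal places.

0.7212

Observed agreement pₒ = trace/N = 175/217 = 0.80645
Expected agreement pₑ = Σ (rowᵢ·colᵢ)/N² = (62·46 + 28·27 + 37·41 + 90·103)/217² = 0.30570
κ = (pₒ − pₑ)/(1 − pₑ) = (0.80645 − 0.30570)/(1 − 0.30570) = 0.7212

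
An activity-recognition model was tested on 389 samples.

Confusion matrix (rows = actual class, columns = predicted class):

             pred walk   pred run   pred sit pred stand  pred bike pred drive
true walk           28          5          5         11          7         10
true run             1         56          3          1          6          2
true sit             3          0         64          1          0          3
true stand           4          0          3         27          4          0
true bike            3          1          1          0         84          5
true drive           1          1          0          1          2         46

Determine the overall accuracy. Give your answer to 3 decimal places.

Accuracy = trace / total = (28+56+64+27+84+46=305) / 389 = 305/389 = 0.784

0.784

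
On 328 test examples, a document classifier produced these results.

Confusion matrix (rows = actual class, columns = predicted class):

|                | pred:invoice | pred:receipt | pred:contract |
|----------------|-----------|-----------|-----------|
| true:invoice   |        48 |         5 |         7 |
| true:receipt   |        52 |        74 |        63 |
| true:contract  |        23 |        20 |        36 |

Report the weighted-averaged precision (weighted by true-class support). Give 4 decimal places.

0.5839

Per-class precision (TP/(TP+FP)):
  invoice: TP=48, FP=52+23=75 → 48/123 = 0.39024
  receipt: TP=74, FP=5+20=25 → 74/99 = 0.74747
  contract: TP=36, FP=7+63=70 → 36/106 = 0.33962
Weighted-precision = Σ (supportᵢ/N)·precisionᵢ with N=328: (60/328)·0.39024 + (189/328)·0.74747 + (79/328)·0.33962 = 0.5839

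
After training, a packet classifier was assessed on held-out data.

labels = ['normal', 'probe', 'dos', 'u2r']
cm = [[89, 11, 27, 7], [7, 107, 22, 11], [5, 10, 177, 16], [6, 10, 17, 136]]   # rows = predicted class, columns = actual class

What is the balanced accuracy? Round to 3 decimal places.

0.784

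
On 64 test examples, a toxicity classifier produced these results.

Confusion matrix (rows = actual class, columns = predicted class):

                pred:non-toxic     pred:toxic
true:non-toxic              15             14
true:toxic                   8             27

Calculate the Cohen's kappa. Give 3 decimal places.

0.294

Observed agreement pₒ = trace/N = 42/64 = 0.6563
Expected agreement pₑ = Σ (rowᵢ·colᵢ)/N² = (29·23 + 35·41)/64² = 0.5132
κ = (pₒ − pₑ)/(1 − pₑ) = (0.6563 − 0.5132)/(1 − 0.5132) = 0.294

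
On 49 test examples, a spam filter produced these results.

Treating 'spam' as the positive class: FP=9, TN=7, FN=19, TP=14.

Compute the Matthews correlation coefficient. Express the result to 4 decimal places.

MCC = (TP·TN − FP·FN) / √((TP+FP)(TP+FN)(TN+FP)(TN+FN))
Numerator = 14·7 − 9·19 = -73
Denominator = √(23·33·16·26) = √315744 = 561.9110
MCC = -73 / 561.9110 = -0.1299

-0.1299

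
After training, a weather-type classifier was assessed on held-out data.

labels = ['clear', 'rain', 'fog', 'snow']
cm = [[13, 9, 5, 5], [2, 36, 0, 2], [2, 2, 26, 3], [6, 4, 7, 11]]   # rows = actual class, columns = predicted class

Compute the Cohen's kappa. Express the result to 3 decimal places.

Observed agreement pₒ = trace/N = 86/133 = 0.6466
Expected agreement pₑ = Σ (rowᵢ·colᵢ)/N² = (32·23 + 40·51 + 33·38 + 28·21)/133² = 0.2611
κ = (pₒ − pₑ)/(1 − pₑ) = (0.6466 − 0.2611)/(1 − 0.2611) = 0.522

0.522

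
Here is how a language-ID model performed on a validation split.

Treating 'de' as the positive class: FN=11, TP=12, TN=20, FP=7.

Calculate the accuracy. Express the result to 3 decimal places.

0.640

Accuracy = (TP+TN)/N = (12+20)/50 = 0.640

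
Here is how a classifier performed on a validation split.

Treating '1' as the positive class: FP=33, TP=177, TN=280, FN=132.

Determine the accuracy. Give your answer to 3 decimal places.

Accuracy = (TP+TN)/N = (177+280)/622 = 0.735

0.735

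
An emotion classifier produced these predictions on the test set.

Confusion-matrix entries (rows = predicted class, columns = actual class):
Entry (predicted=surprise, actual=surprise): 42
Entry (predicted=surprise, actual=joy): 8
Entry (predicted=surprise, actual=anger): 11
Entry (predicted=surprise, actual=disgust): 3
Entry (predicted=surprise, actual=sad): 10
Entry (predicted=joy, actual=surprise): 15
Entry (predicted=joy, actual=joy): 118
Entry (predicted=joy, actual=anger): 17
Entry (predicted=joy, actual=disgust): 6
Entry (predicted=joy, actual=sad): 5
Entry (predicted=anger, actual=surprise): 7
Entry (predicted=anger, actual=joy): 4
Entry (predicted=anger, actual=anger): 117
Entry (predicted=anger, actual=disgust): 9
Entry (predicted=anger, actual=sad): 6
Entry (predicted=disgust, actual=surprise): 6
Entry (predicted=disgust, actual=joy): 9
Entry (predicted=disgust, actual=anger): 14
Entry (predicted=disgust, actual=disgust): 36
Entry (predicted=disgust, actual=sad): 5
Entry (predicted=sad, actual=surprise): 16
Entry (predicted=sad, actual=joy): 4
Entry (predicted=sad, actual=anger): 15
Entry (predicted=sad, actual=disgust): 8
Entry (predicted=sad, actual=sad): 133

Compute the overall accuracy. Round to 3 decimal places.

Accuracy = trace / total = (42+118+117+36+133=446) / 624 = 446/624 = 0.715

0.715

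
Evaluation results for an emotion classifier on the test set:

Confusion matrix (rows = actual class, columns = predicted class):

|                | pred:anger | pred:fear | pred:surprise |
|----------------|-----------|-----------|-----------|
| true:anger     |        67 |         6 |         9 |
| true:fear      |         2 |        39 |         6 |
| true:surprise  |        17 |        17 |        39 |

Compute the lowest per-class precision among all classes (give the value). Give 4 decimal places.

0.6290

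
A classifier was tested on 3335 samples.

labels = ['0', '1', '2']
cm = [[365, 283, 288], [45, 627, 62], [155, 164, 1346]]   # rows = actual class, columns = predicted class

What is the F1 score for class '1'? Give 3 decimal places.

One-vs-rest for '1': TP = diagonal; FP = other classes predicted '1'; FN = '1' predicted as other.
F1 score = 2·TP/(2·TP+FP+FN).
1: TP=627, FP=283+164=447, FN=45+62=107 → 1254/1808 = 0.6936

0.694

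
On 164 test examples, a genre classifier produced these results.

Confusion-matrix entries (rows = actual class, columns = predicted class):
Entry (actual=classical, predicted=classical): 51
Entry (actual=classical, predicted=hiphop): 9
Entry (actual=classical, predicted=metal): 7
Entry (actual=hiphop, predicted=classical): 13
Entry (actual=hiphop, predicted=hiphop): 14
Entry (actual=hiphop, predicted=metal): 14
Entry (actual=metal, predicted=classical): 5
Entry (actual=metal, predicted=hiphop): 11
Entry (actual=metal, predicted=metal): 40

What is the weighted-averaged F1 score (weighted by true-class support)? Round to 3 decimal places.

Per-class F1 score (2·TP/(2·TP+FP+FN)):
  classical: TP=51, FP=13+5=18, FN=9+7=16 → 102/136 = 0.7500
  hiphop: TP=14, FP=9+11=20, FN=13+14=27 → 28/75 = 0.3733
  metal: TP=40, FP=7+14=21, FN=5+11=16 → 80/117 = 0.6838
Weighted-F1 score = Σ (supportᵢ/N)·F1 scoreᵢ with N=164: (67/164)·0.7500 + (41/164)·0.3733 + (56/164)·0.6838 = 0.633

0.633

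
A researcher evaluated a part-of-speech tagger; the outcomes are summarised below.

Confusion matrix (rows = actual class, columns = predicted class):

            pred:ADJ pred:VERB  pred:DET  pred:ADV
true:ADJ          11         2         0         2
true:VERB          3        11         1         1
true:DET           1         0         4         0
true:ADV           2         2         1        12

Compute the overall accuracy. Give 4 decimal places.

0.7170

Accuracy = trace / total = (11+11+4+12=38) / 53 = 38/53 = 0.7170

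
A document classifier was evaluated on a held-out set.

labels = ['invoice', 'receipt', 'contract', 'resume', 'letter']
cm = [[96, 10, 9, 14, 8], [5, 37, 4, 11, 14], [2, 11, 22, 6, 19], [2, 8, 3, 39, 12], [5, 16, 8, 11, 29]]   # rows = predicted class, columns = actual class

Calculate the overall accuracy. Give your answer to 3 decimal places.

Accuracy = trace / total = (96+37+22+39+29=223) / 401 = 223/401 = 0.556

0.556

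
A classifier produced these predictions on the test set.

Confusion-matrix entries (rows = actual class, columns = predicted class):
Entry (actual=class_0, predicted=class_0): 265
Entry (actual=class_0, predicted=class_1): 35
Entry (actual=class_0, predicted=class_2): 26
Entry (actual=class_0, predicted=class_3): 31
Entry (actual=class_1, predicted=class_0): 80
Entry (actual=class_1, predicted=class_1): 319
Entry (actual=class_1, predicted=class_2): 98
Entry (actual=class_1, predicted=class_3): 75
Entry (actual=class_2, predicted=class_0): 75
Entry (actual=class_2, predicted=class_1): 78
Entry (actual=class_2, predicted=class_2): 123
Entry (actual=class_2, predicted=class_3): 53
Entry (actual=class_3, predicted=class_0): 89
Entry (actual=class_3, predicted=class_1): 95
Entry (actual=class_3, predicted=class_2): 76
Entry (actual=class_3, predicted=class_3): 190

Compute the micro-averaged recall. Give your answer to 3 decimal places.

0.525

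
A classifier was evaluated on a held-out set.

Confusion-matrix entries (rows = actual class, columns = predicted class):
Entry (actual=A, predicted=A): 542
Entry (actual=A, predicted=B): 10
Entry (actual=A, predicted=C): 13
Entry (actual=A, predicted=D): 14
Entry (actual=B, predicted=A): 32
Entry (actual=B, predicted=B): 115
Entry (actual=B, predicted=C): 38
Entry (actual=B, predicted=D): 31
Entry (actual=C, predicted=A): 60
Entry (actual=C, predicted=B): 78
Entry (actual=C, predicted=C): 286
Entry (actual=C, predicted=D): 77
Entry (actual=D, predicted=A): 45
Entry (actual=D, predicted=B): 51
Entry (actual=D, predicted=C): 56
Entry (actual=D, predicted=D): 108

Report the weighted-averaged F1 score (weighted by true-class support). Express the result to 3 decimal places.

0.668

Per-class F1 score (2·TP/(2·TP+FP+FN)):
  A: TP=542, FP=32+60+45=137, FN=10+13+14=37 → 1084/1258 = 0.8617
  B: TP=115, FP=10+78+51=139, FN=32+38+31=101 → 230/470 = 0.4894
  C: TP=286, FP=13+38+56=107, FN=60+78+77=215 → 572/894 = 0.6398
  D: TP=108, FP=14+31+77=122, FN=45+51+56=152 → 216/490 = 0.4408
Weighted-F1 score = Σ (supportᵢ/N)·F1 scoreᵢ with N=1556: (579/1556)·0.8617 + (216/1556)·0.4894 + (501/1556)·0.6398 + (260/1556)·0.4408 = 0.668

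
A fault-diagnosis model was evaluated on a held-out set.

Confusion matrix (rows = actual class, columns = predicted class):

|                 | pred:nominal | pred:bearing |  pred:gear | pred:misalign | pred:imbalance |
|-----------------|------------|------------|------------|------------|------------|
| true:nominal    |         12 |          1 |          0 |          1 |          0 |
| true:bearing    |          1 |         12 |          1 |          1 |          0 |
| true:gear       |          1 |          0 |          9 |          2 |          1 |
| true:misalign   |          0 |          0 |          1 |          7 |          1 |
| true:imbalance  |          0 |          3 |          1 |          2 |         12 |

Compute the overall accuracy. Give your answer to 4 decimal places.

0.7536

Accuracy = trace / total = (12+12+9+7+12=52) / 69 = 52/69 = 0.7536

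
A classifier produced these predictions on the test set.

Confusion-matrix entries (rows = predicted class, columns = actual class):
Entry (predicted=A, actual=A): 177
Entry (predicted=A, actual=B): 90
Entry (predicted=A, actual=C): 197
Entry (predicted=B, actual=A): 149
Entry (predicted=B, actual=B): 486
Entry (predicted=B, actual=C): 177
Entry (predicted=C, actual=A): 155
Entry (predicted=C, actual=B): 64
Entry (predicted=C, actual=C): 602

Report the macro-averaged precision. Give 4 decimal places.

Per-class precision (TP/(TP+FP)):
  A: TP=177, FP=90+197=287 → 177/464 = 0.38147
  B: TP=486, FP=149+177=326 → 486/812 = 0.59852
  C: TP=602, FP=155+64=219 → 602/821 = 0.73325
Macro-precision = mean = (0.38147 + 0.59852 + 0.73325) / 3 = 0.5711

0.5711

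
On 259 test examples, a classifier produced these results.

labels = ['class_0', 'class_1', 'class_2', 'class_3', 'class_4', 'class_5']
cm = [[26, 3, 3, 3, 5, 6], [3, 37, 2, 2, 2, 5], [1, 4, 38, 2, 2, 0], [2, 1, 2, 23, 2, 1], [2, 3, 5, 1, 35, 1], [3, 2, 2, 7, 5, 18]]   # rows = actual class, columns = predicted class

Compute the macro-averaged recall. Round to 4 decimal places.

Per-class recall (TP/(TP+FN)):
  class_0: TP=26, FN=3+3+3+5+6=20 → 26/46 = 0.56522
  class_1: TP=37, FN=3+2+2+2+5=14 → 37/51 = 0.72549
  class_2: TP=38, FN=1+4+2+2+0=9 → 38/47 = 0.80851
  class_3: TP=23, FN=2+1+2+2+1=8 → 23/31 = 0.74194
  class_4: TP=35, FN=2+3+5+1+1=12 → 35/47 = 0.74468
  class_5: TP=18, FN=3+2+2+7+5=19 → 18/37 = 0.48649
Macro-recall = mean = (0.56522 + 0.72549 + 0.80851 + 0.74194 + 0.74468 + 0.48649) / 6 = 0.6787

0.6787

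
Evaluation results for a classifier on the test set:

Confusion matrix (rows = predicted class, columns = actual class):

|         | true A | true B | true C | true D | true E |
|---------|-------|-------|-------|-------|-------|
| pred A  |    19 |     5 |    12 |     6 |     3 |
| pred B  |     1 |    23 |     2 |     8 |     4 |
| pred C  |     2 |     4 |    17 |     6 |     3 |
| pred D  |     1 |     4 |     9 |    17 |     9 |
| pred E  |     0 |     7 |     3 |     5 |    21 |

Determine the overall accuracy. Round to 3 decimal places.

0.508

Accuracy = trace / total = (19+23+17+17+21=97) / 191 = 97/191 = 0.508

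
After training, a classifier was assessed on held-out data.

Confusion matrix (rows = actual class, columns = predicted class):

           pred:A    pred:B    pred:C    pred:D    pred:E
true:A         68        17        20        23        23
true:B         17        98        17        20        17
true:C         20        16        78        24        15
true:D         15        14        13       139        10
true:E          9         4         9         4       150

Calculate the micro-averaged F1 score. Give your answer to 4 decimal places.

0.6345

Micro-averaging pools counts across classes: ΣTP=533, ΣFP=307, ΣFN=307.
Micro-F1 score = 2·TP/(2·TP+FP+FN) on pooled counts = 0.6345 (equals overall accuracy in single-label multiclass).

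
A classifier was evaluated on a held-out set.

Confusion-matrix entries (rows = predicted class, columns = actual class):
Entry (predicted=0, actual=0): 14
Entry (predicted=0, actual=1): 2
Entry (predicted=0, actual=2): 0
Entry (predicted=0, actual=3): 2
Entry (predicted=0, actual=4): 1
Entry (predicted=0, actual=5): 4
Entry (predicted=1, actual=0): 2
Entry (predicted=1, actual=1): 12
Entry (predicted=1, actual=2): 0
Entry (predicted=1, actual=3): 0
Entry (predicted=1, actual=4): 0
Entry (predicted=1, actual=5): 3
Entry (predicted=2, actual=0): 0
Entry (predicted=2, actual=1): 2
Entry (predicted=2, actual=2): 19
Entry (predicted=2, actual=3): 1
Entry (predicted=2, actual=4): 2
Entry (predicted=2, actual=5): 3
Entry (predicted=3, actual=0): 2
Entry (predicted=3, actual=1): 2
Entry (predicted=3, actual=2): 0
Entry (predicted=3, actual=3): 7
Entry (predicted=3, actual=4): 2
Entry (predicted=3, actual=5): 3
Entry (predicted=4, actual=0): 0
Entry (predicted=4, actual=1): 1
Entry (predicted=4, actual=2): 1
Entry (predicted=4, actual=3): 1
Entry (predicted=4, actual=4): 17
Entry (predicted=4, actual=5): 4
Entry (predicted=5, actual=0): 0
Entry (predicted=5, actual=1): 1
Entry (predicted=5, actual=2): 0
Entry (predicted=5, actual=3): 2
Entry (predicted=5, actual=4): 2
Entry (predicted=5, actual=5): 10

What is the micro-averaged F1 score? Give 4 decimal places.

Micro-averaging pools counts across classes: ΣTP=79, ΣFP=43, ΣFN=43.
Micro-F1 score = 2·TP/(2·TP+FP+FN) on pooled counts = 0.6475 (equals overall accuracy in single-label multiclass).

0.6475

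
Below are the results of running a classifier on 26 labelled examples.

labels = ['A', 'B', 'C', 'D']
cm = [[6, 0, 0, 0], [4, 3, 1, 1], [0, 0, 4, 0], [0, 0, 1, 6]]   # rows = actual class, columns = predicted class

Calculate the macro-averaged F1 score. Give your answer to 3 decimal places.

Per-class F1 score (2·TP/(2·TP+FP+FN)):
  A: TP=6, FP=4+0+0=4, FN=0+0+0=0 → 12/16 = 0.7500
  B: TP=3, FP=0+0+0=0, FN=4+1+1=6 → 6/12 = 0.5000
  C: TP=4, FP=0+1+1=2, FN=0+0+0=0 → 8/10 = 0.8000
  D: TP=6, FP=0+1+0=1, FN=0+0+1=1 → 12/14 = 0.8571
Macro-F1 score = mean = (0.7500 + 0.5000 + 0.8000 + 0.8571) / 4 = 0.727

0.727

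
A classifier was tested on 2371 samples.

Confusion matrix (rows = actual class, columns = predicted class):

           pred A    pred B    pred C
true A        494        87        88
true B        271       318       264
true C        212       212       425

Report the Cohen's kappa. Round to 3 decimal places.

Observed agreement pₒ = trace/N = 1237/2371 = 0.5217
Expected agreement pₑ = Σ (rowᵢ·colᵢ)/N² = (669·977 + 853·617 + 849·777)/2371² = 0.3272
κ = (pₒ − pₑ)/(1 − pₑ) = (0.5217 − 0.3272)/(1 − 0.3272) = 0.289

0.289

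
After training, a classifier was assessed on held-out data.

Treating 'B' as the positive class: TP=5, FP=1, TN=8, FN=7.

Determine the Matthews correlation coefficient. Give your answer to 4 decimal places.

MCC = (TP·TN − FP·FN) / √((TP+FP)(TP+FN)(TN+FP)(TN+FN))
Numerator = 5·8 − 1·7 = 33
Denominator = √(6·12·9·15) = √9720 = 98.5901
MCC = 33 / 98.5901 = 0.3347

0.3347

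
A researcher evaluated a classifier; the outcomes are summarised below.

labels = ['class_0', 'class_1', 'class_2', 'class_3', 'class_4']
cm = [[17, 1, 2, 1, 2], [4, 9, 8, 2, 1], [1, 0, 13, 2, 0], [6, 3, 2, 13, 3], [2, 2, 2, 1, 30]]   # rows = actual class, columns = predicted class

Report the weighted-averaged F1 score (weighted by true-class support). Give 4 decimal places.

Per-class F1 score (2·TP/(2·TP+FP+FN)):
  class_0: TP=17, FP=4+1+6+2=13, FN=1+2+1+2=6 → 34/53 = 0.64151
  class_1: TP=9, FP=1+0+3+2=6, FN=4+8+2+1=15 → 18/39 = 0.46154
  class_2: TP=13, FP=2+8+2+2=14, FN=1+0+2+0=3 → 26/43 = 0.60465
  class_3: TP=13, FP=1+2+2+1=6, FN=6+3+2+3=14 → 26/46 = 0.56522
  class_4: TP=30, FP=2+1+0+3=6, FN=2+2+2+1=7 → 60/73 = 0.82192
Weighted-F1 score = Σ (supportᵢ/N)·F1 scoreᵢ with N=127: (23/127)·0.64151 + (24/127)·0.46154 + (16/127)·0.60465 + (27/127)·0.56522 + (37/127)·0.82192 = 0.6392

0.6392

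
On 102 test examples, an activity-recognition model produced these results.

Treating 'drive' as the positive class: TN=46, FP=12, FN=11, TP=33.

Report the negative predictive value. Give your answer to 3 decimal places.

NPV = TN/(TN+FN) = 46/(46+11) = 0.807

0.807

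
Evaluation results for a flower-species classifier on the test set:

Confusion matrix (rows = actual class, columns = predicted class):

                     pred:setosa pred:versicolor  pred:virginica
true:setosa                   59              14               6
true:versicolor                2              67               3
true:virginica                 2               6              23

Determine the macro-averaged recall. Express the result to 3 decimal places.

0.806

Per-class recall (TP/(TP+FN)):
  setosa: TP=59, FN=14+6=20 → 59/79 = 0.7468
  versicolor: TP=67, FN=2+3=5 → 67/72 = 0.9306
  virginica: TP=23, FN=2+6=8 → 23/31 = 0.7419
Macro-recall = mean = (0.7468 + 0.9306 + 0.7419) / 3 = 0.806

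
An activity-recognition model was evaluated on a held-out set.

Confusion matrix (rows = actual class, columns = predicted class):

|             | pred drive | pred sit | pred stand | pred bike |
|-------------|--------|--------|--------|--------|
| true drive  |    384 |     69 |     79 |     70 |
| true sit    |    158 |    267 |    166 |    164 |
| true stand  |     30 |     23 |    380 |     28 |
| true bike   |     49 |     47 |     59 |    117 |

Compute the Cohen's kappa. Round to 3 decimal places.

Observed agreement pₒ = trace/N = 1148/2090 = 0.5493
Expected agreement pₑ = Σ (rowᵢ·colᵢ)/N² = (602·621 + 755·406 + 461·684 + 272·379)/2090² = 0.2515
κ = (pₒ − pₑ)/(1 − pₑ) = (0.5493 − 0.2515)/(1 − 0.2515) = 0.398

0.398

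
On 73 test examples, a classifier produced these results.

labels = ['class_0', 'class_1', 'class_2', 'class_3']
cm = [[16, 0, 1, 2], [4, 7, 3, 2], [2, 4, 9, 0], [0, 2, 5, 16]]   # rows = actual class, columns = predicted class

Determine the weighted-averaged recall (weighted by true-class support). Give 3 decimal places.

0.658

Per-class recall (TP/(TP+FN)):
  class_0: TP=16, FN=0+1+2=3 → 16/19 = 0.8421
  class_1: TP=7, FN=4+3+2=9 → 7/16 = 0.4375
  class_2: TP=9, FN=2+4+0=6 → 9/15 = 0.6000
  class_3: TP=16, FN=0+2+5=7 → 16/23 = 0.6957
Weighted-recall = Σ (supportᵢ/N)·recallᵢ with N=73: (19/73)·0.8421 + (16/73)·0.4375 + (15/73)·0.6000 + (23/73)·0.6957 = 0.658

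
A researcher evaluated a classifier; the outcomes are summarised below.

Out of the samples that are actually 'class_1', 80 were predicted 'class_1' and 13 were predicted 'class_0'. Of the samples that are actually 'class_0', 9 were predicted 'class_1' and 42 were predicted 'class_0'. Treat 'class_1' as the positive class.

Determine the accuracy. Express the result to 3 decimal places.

Accuracy = (TP+TN)/N = (80+42)/144 = 0.847

0.847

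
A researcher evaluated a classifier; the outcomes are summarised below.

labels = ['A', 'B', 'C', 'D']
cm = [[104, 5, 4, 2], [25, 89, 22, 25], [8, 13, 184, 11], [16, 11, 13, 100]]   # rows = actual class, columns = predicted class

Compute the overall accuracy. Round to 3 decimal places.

Accuracy = trace / total = (104+89+184+100=477) / 632 = 477/632 = 0.755

0.755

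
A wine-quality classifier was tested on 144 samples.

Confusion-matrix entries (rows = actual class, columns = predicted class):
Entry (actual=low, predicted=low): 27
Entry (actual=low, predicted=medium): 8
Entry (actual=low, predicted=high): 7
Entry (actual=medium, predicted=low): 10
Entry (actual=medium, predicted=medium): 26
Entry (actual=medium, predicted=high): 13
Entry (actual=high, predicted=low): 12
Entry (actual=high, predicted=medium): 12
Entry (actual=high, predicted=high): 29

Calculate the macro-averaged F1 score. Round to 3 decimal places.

Per-class F1 score (2·TP/(2·TP+FP+FN)):
  low: TP=27, FP=10+12=22, FN=8+7=15 → 54/91 = 0.5934
  medium: TP=26, FP=8+12=20, FN=10+13=23 → 52/95 = 0.5474
  high: TP=29, FP=7+13=20, FN=12+12=24 → 58/102 = 0.5686
Macro-F1 score = mean = (0.5934 + 0.5474 + 0.5686) / 3 = 0.570

0.570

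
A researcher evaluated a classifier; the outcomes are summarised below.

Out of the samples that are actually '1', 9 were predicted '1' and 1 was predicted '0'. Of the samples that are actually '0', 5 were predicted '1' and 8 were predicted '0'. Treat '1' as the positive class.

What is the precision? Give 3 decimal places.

Precision = TP/(TP+FP) = 9/(9+5) = 9/14 = 0.643

0.643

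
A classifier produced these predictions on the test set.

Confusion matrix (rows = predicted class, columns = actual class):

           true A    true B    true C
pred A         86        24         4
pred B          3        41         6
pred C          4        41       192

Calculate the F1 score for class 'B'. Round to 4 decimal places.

0.5256

F1 score = 2·TP/(2·TP+FP+FN).
B: TP=41, FP=3+6=9, FN=24+41=65 → 82/156 = 0.52564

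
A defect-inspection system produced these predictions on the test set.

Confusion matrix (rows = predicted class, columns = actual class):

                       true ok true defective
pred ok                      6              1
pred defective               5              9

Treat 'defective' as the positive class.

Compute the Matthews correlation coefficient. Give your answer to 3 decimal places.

MCC = (TP·TN − FP·FN) / √((TP+FP)(TP+FN)(TN+FP)(TN+FN))
Numerator = 9·6 − 5·1 = 49
Denominator = √(14·10·11·7) = √10780 = 103.8268
MCC = 49 / 103.8268 = 0.472

0.472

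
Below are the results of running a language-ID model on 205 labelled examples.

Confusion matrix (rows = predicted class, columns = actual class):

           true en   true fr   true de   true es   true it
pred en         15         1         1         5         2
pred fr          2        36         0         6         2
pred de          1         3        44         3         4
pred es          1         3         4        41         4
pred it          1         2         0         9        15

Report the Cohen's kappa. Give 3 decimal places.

0.661

Observed agreement pₒ = trace/N = 151/205 = 0.7366
Expected agreement pₑ = Σ (rowᵢ·colᵢ)/N² = (20·24 + 45·46 + 49·55 + 64·53 + 27·27)/205² = 0.2229
κ = (pₒ − pₑ)/(1 − pₑ) = (0.7366 − 0.2229)/(1 − 0.2229) = 0.661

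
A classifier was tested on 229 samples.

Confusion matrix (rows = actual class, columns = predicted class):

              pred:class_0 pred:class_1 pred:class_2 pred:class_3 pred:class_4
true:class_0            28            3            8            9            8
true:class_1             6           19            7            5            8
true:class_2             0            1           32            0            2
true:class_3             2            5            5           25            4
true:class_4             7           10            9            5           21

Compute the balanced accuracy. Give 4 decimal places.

0.5700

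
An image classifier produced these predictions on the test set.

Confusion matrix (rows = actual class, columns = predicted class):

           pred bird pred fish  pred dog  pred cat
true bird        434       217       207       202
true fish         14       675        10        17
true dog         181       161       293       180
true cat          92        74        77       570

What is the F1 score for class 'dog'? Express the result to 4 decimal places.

0.4180

F1 score = 2·TP/(2·TP+FP+FN).
dog: TP=293, FP=207+10+77=294, FN=181+161+180=522 → 586/1402 = 0.41797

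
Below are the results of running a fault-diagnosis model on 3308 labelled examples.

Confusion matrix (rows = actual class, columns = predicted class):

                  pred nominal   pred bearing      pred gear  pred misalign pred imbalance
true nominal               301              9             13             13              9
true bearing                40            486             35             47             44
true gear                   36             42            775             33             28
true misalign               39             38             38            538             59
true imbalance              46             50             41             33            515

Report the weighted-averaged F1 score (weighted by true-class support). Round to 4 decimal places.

Per-class F1 score (2·TP/(2·TP+FP+FN)):
  nominal: TP=301, FP=40+36+39+46=161, FN=9+13+13+9=44 → 602/807 = 0.74597
  bearing: TP=486, FP=9+42+38+50=139, FN=40+35+47+44=166 → 972/1277 = 0.76116
  gear: TP=775, FP=13+35+38+41=127, FN=36+42+33+28=139 → 1550/1816 = 0.85352
  misalign: TP=538, FP=13+47+33+33=126, FN=39+38+38+59=174 → 1076/1376 = 0.78198
  imbalance: TP=515, FP=9+44+28+59=140, FN=46+50+41+33=170 → 1030/1340 = 0.76866
Weighted-F1 score = Σ (supportᵢ/N)·F1 scoreᵢ with N=3308: (345/3308)·0.74597 + (652/3308)·0.76116 + (914/3308)·0.85352 + (712/3308)·0.78198 + (685/3308)·0.76866 = 0.7911

0.7911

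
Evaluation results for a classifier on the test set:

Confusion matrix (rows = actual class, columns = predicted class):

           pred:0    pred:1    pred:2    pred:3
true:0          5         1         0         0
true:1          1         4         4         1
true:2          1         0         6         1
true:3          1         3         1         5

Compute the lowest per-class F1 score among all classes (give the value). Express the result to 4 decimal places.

Per-class F1 score (2·TP/(2·TP+FP+FN)):
  0: TP=5, FP=1+1+1=3, FN=1+0+0=1 → 10/14 = 0.71429
  1: TP=4, FP=1+0+3=4, FN=1+4+1=6 → 8/18 = 0.44444
  2: TP=6, FP=0+4+1=5, FN=1+0+1=2 → 12/19 = 0.63158
  3: TP=5, FP=0+1+1=2, FN=1+3+1=5 → 10/17 = 0.58824
Lowest is class '1' with F1 score = 0.4444.

0.4444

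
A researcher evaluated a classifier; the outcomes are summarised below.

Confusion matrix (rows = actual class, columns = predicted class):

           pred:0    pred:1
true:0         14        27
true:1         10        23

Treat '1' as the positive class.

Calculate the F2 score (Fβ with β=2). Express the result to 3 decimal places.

Fβ = (1+β²)·TP / ((1+β²)·TP + β²·FN + FP), with β²=4
= 5·23 / (5·23 + 4·10 + 27) = 0.632

0.632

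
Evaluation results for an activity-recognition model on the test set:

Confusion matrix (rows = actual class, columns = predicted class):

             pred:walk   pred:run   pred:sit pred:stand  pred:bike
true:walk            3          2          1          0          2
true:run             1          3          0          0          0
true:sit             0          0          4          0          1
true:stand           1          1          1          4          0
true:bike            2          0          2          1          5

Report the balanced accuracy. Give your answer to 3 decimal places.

Balanced accuracy = mean of per-class recall.
  walk: recall = 3/8 = 0.3750
  run: recall = 3/4 = 0.7500
  sit: recall = 4/5 = 0.8000
  stand: recall = 4/7 = 0.5714
  bike: recall = 5/10 = 0.5000
Mean = (0.3750 + 0.7500 + 0.8000 + 0.5714 + 0.5000) / 5 = 0.599

0.599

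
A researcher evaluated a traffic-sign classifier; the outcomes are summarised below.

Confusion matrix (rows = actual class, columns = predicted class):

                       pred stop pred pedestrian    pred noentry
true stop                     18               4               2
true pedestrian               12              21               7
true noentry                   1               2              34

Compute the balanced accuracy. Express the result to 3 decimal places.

Balanced accuracy = mean of per-class recall.
  stop: recall = 18/24 = 0.7500
  pedestrian: recall = 21/40 = 0.5250
  noentry: recall = 34/37 = 0.9189
Mean = (0.7500 + 0.5250 + 0.9189) / 3 = 0.731

0.731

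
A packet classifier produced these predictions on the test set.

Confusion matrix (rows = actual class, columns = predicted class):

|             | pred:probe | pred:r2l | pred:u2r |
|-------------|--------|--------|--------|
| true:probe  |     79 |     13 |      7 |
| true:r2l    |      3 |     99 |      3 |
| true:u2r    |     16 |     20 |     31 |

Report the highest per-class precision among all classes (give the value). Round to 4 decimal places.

0.8061

Per-class precision (TP/(TP+FP)):
  probe: TP=79, FP=3+16=19 → 79/98 = 0.80612
  r2l: TP=99, FP=13+20=33 → 99/132 = 0.75000
  u2r: TP=31, FP=7+3=10 → 31/41 = 0.75610
Highest is class 'probe' with precision = 0.8061.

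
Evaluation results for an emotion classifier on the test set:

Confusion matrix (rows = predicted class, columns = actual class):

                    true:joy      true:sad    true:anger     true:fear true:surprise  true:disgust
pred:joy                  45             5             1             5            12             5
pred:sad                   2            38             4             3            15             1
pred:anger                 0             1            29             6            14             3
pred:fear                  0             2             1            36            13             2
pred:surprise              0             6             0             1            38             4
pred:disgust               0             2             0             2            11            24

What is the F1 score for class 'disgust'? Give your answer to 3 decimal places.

0.615

One-vs-rest for 'disgust': TP = diagonal; FP = other classes predicted 'disgust'; FN = 'disgust' predicted as other.
F1 score = 2·TP/(2·TP+FP+FN).
disgust: TP=24, FP=0+2+0+2+11=15, FN=5+1+3+2+4=15 → 48/78 = 0.6154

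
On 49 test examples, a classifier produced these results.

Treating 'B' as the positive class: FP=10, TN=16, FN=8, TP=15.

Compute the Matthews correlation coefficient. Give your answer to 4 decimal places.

0.2671

MCC = (TP·TN − FP·FN) / √((TP+FP)(TP+FN)(TN+FP)(TN+FN))
Numerator = 15·16 − 10·8 = 160
Denominator = √(25·23·26·24) = √358800 = 598.9992
MCC = 160 / 598.9992 = 0.2671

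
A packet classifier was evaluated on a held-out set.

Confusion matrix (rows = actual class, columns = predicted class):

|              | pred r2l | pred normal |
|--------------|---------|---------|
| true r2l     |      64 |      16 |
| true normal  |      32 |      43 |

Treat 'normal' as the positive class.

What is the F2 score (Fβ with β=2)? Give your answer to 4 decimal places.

Fβ = (1+β²)·TP / ((1+β²)·TP + β²·FN + FP), with β²=4
= 5·43 / (5·43 + 4·32 + 16) = 0.5989

0.5989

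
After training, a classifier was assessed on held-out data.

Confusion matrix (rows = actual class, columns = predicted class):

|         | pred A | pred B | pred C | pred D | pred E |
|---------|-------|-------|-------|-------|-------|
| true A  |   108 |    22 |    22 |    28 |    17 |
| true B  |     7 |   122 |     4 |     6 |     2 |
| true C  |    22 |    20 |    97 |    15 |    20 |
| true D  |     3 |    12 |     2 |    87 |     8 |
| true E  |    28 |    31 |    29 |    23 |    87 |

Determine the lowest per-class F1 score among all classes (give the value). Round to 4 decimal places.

0.5241

Per-class F1 score (2·TP/(2·TP+FP+FN)):
  A: TP=108, FP=7+22+3+28=60, FN=22+22+28+17=89 → 216/365 = 0.59178
  B: TP=122, FP=22+20+12+31=85, FN=7+4+6+2=19 → 244/348 = 0.70115
  C: TP=97, FP=22+4+2+29=57, FN=22+20+15+20=77 → 194/328 = 0.59146
  D: TP=87, FP=28+6+15+23=72, FN=3+12+2+8=25 → 174/271 = 0.64207
  E: TP=87, FP=17+2+20+8=47, FN=28+31+29+23=111 → 174/332 = 0.52410
Lowest is class 'E' with F1 score = 0.5241.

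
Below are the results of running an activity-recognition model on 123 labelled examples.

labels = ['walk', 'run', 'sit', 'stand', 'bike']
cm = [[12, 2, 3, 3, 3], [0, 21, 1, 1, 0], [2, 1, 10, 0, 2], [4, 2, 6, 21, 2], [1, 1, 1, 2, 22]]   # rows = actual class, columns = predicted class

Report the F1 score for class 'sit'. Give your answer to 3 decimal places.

0.556

Treat 'sit' as positive and all other classes as negative.
F1 score = 2·TP/(2·TP+FP+FN).
sit: TP=10, FP=3+1+6+1=11, FN=2+1+0+2=5 → 20/36 = 0.5556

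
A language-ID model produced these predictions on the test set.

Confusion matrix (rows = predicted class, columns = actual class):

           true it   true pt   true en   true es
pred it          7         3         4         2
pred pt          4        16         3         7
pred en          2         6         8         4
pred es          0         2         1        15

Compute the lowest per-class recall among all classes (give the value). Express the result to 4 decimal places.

Per-class recall (TP/(TP+FN)):
  it: TP=7, FN=4+2+0=6 → 7/13 = 0.53846
  pt: TP=16, FN=3+6+2=11 → 16/27 = 0.59259
  en: TP=8, FN=4+3+1=8 → 8/16 = 0.50000
  es: TP=15, FN=2+7+4=13 → 15/28 = 0.53571
Lowest is class 'en' with recall = 0.5000.

0.5000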